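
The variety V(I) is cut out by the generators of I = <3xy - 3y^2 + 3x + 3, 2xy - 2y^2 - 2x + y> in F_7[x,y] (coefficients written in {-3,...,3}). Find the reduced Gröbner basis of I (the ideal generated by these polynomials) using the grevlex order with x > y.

f_1 = 3xy - 3y^2 + 3x + 3, LT = xy.
f_2 = 2xy - 2y^2 - 2x + y, LT = xy.

S(f_1,f_2): lcm = xy. S = 2x + 3y + 1.
  leading term x: no divisor's leading term divides it; move 2x to the remainder.
  leading term y: no divisor's leading term divides it; move 3y to the remainder.
  leading term 1: no divisor's leading term divides it; move 1 to the remainder.
  remainder 2x + 3y + 1 ≠ 0; add g_3 = 2x + 3y + 1 to the basis.

S(f_1,g_3): lcm = xy. S = y^2 + x + 3y + 1.
  leading term y^2: no divisor's leading term divides it; move y^2 to the remainder.
  leading term x: subtract (-3)·g_3 from x + 3y + 1 → -2y - 3
  leading term y: no divisor's leading term divides it; move -2y to the remainder.
  leading term 1: no divisor's leading term divides it; move -3 to the remainder.
  remainder y^2 - 2y - 3 ≠ 0; add g_4 = y^2 - 2y - 3 to the basis.

The other S-polynomials (S(f_2,g_3), S(f_1,g_4), S(f_2,g_4), S(g_3,g_4)) all reduce to 0 modulo the current basis, so we have a Gröbner basis.
Inter-reduce: drop elements whose leading term is divisible by another's, tail-reduce, and make monic.

G = {y^2 - 2y - 3, x - 2y - 3}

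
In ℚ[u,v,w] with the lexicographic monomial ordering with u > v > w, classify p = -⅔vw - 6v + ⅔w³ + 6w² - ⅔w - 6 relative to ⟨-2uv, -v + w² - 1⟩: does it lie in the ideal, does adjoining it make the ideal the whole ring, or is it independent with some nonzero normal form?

First compute the reduced Gröbner basis of I by Buchberger's algorithm.
f_1 = -2uv, LT = uv.
f_2 = -v + w² - 1, LT = v.

S(f_1,f_2): lcm = uv. S = uw² - u.
  reduce S modulo (f_1, f_2):
  remainder uw² - u ≠ 0; add h_3 = uw² - u to the basis.

The other S-polynomials (S(f_1,h_3), S(f_2,h_3)) all reduce to 0 modulo the current basis, so we have a Gröbner basis.
Inter-reduce: drop elements whose leading term is divisible by another's, tail-reduce, and make monic.
Reduced Gröbner basis: {uw² - u, v - w² + 1}.
Label its elements g_1 = uw² - u, g_2 = v - w² + 1.

Reduce p = -⅔vw - 6v + ⅔w³ + 6w² - ⅔w - 6 modulo G:
  leading term vw: subtract (-⅔w)·g_2 from -⅔vw - 6v + ⅔w³ + 6w² - ⅔w - 6 → -6v + 6w² - 6
  leading term v: subtract (-6)·g_2 from -6v + 6w² - 6 → 0
  normal form = 0.
Since the normal form is 0, p ∈ I.

The remainder on division by a Gröbner basis is unique — it is the normal form.

-⅔vw - 6v + ⅔w³ + 6w² - ⅔w - 6 lies in I (it reduces to 0).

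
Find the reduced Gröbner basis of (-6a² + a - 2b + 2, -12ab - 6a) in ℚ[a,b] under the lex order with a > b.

G = {a² - ⅙a + ⅓b - ⅓, ab + ½a, b² - ½b - ½}

Buchberger's algorithm terminates because the ascending chain of leading-term ideals stabilizes.

f_1 = -6a² + a - 2b + 2, LT = a².
f_2 = -12ab - 6a, LT = ab.

S(f_1,f_2): lcm = a²b. S = -½a² - ⅙ab + ⅓b² - ⅓b.
  leading term a²: subtract (1/12)·f_1 from -½a² - ⅙ab + ⅓b² - ⅓b → -⅙ab - 1/12a + ⅓b² - ⅙b - ⅙
  leading term ab: subtract (1/72)·f_2 from -⅙ab - 1/12a + ⅓b² - ⅙b - ⅙ → ⅓b² - ⅙b - ⅙
  leading term b²: no divisor's leading term divides it; move ⅓b² to the remainder.
  leading term b: no divisor's leading term divides it; move -⅙b to the remainder.
  leading term 1: no divisor's leading term divides it; move -⅙ to the remainder.
  remainder ⅓b² - ⅙b - ⅙ ≠ 0; add g_3 = ⅓b² - ⅙b - ⅙ to the basis.

The other S-polynomials (S(f_1,g_3), S(f_2,g_3)) all reduce to 0 modulo the current basis, so we have a Gröbner basis.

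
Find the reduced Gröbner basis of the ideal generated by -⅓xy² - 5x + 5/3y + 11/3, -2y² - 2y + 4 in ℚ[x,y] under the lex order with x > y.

G = {x - 6/19y - 13/19, y² + y - 2}

f_1 = -⅓xy² - 5x + 5/3y + 11/3, LT = xy².
f_2 = -2y² - 2y + 4, LT = y².

S(f_1,f_2): lcm = xy². S = -xy + 17x - 5y - 11.
  leading term xy: no divisor's leading term divides it; move -xy to the remainder.
  leading term x: no divisor's leading term divides it; move 17x to the remainder.
  leading term y: no divisor's leading term divides it; move -5y to the remainder.
  leading term 1: no divisor's leading term divides it; move -11 to the remainder.
  remainder -xy + 17x - 5y - 11 ≠ 0; add g_3 = -xy + 17x - 5y - 11 to the basis.

S(f_1,g_3): lcm = xy². S = 17xy + 15x - 5y² - 16y - 11.
  leading term xy: subtract (-17)·g_3 from 17xy + 15x - 5y² - 16y - 11 → 304x - 5y² - 101y - 198
  leading term x: no divisor's leading term divides it; move 304x to the remainder.
  leading term y²: subtract (5/2)·f_2 from -5y² - 101y - 198 → -96y - 208
  leading term y: no divisor's leading term divides it; move -96y to the remainder.
  leading term 1: no divisor's leading term divides it; move -208 to the remainder.
  remainder 304x - 96y - 208 ≠ 0; add g_4 = 304x - 96y - 208 to the basis.

S(f_2,g_3): lcm = xy². S = 18xy - 2x - 5y² - 11y.
  leading term xy: subtract (-18)·g_3 from 18xy - 2x - 5y² - 11y → 304x - 5y² - 101y - 198
  leading term x: subtract (1)·g_4 from 304x - 5y² - 101y - 198 → -5y² - 5y + 10
  leading term y²: subtract (5/2)·f_2 from -5y² - 5y + 10 → 0
  remainder 0.

S(f_1,g_4): lcm = xy². S = 15x + 6/19y³ + 13/19y² - 5y - 11.
  leading term x: subtract (15/304)·g_4 from 15x + 6/19y³ + 13/19y² - 5y - 11 → 6/19y³ + 13/19y² - 5/19y - 14/19
  leading term y³: subtract (-3/19y)·f_2 from 6/19y³ + 13/19y² - 5/19y - 14/19 → 7/19y² + 7/19y - 14/19
  leading term y²: subtract (-7/38)·f_2 from 7/19y² + 7/19y - 14/19 → 0
  remainder 0.

S(f_2,g_4): leading monomials are coprime, so the S-polynomial reduces to 0 (Buchberger's first criterion).
S(g_3,g_4): lcm = xy. S = -17x + 6/19y² + 108/19y + 11.
  leading term x: subtract (-17/304)·g_4 from -17x + 6/19y² + 108/19y + 11 → 6/19y² + 6/19y - 12/19
  leading term y²: subtract (-3/19)·f_2 from 6/19y² + 6/19y - 12/19 → 0
  remainder 0.

Every S-polynomial of the final basis reduces to 0, so we have a Gröbner basis.
Inter-reduce: drop elements whose leading term is divisible by another's, tail-reduce, and make monic.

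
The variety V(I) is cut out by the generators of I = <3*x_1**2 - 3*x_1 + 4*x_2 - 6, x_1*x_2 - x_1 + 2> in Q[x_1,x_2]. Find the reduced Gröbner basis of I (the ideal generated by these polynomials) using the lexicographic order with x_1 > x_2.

G = {x_1 - 2/3*x_2**2 + 5/3*x_2 - 2, x_2**3 - 7/2*x_2**2 + 11/2*x_2}

f_1 = 3*x_1**2 - 3*x_1 + 4*x_2 - 6, LT = x_1**2.
f_2 = x_1*x_2 - x_1 + 2, LT = x_1*x_2.

S(f_1,f_2): lcm = x_1**2*x_2. S = x_1**2 - x_1*x_2 - 2*x_1 + 4/3*x_2**2 - 2*x_2.
  leading term x_1**2: subtract (1/3)·f_1 from x_1**2 - x_1*x_2 - 2*x_1 + 4/3*x_2**2 - 2*x_2 → -x_1*x_2 - x_1 + 4/3*x_2**2 - 10/3*x_2 + 2
  leading term x_1*x_2: subtract (-1)·f_2 from -x_1*x_2 - x_1 + 4/3*x_2**2 - 10/3*x_2 + 2 → -2*x_1 + 4/3*x_2**2 - 10/3*x_2 + 4
  leading term x_1: no divisor's leading term divides it; move -2*x_1 to the remainder.
  leading term x_2**2: no divisor's leading term divides it; move 4/3*x_2**2 to the remainder.
  leading term x_2: no divisor's leading term divides it; move -10/3*x_2 to the remainder.
  leading term 1: no divisor's leading term divides it; move 4 to the remainder.
  remainder -2*x_1 + 4/3*x_2**2 - 10/3*x_2 + 4 ≠ 0; add g_3 = -2*x_1 + 4/3*x_2**2 - 10/3*x_2 + 4 to the basis.

S(f_2,g_3): lcm = x_1*x_2. S = -x_1 + 2/3*x_2**3 - 5/3*x_2**2 + 2*x_2 + 2.
  leading term x_1: subtract (1/2)·g_3 from -x_1 + 2/3*x_2**3 - 5/3*x_2**2 + 2*x_2 + 2 → 2/3*x_2**3 - 7/3*x_2**2 + 11/3*x_2
  leading term x_2**3: no divisor's leading term divides it; move 2/3*x_2**3 to the remainder.
  leading term x_2**2: no divisor's leading term divides it; move -7/3*x_2**2 to the remainder.
  leading term x_2: no divisor's leading term divides it; move 11/3*x_2 to the remainder.
  remainder 2/3*x_2**3 - 7/3*x_2**2 + 11/3*x_2 ≠ 0; add g_4 = 2/3*x_2**3 - 7/3*x_2**2 + 11/3*x_2 to the basis.

The other S-polynomials (S(f_1,g_3), S(f_1,g_4), S(f_2,g_4), S(g_3,g_4)) all reduce to 0 modulo the current basis, so we have a Gröbner basis.
Inter-reduce: drop elements whose leading term is divisible by another's, tail-reduce, and make monic.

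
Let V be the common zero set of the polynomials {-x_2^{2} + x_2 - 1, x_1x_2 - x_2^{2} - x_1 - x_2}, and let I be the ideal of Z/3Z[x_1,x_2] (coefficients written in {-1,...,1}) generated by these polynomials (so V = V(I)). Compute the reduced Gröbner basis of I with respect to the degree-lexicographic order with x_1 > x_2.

f_1 = -x_2^{2} + x_2 - 1, LT = x_2^{2}.
f_2 = x_1x_2 - x_2^{2} - x_1 - x_2, LT = x_1x_2.

S(f_1,f_2): lcm = x_1x_2^{2}. S = x_2^{3} + x_2^{2} + x_1.
  leading term x_2^{3}: subtract (-x_2)·f_1 from x_2^{3} + x_2^{2} + x_1 → -x_2^{2} + x_1 - x_2
  leading term x_2^{2}: subtract (1)·f_1 from -x_2^{2} + x_1 - x_2 → x_1 + x_2 + 1
  leading term x_1: no divisor's leading term divides it; move x_1 to the remainder.
  leading term x_2: no divisor's leading term divides it; move x_2 to the remainder.
  leading term 1: no divisor's leading term divides it; move 1 to the remainder.
  remainder x_1 + x_2 + 1 ≠ 0; add g_3 = x_1 + x_2 + 1 to the basis.

The other S-polynomials (S(f_1,g_3), S(f_2,g_3)) all reduce to 0 modulo the current basis, so we have a Gröbner basis.
Inter-reduce: drop elements whose leading term is divisible by another's, tail-reduce, and make monic.

G = {x_2^{2} - x_2 + 1, x_1 + x_2 + 1}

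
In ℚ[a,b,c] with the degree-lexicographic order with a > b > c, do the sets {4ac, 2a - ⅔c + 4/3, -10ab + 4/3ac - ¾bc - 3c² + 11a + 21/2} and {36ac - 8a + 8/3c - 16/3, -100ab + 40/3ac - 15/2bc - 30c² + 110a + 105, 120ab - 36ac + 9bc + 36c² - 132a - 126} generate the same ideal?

For a fixed monomial order, each ideal has a unique reduced Gröbner basis; comparing bases decides equality.
Buchberger on the first generating set:
f_1 = 4ac, LT = ac.
f_2 = 2a - ⅔c + 4/3, LT = a.
f_3 = -10ab + 4/3ac - ¾bc - 3c² + 11a + 21/2, LT = ab.

S(f_1,f_2): lcm = ac. S = ⅓c² - ⅔c.
  reduce S modulo (f_1, f_2, f_3):
  remainder ⅓c² - ⅔c ≠ 0; add g_4 = ⅓c² - ⅔c to the basis.

S(f_1,f_3): lcm = abc. S = 2/15ac² - 3/40bc² - 3/10c³ + 11/10ac + 21/20c.
  reduce S modulo (f_1, f_2, f_3, g_4):
  remainder -3/20bc - 3/20c ≠ 0; add g_5 = -3/20bc - 3/20c to the basis.

S(f_2,f_3): lcm = ab. S = 2/15ac - 49/120bc - 3/10c² + 11/10a + ⅔b + 21/20.
  reduce S modulo (f_1, f_2, f_3, g_4, g_5):
  remainder ⅔b + 7/40c + 19/60 ≠ 0; add g_6 = ⅔b + 7/40c + 19/60 to the basis.

The other S-polynomials (S(f_1,g_4), S(f_2,g_4), S(f_3,g_4), S(f_1,g_5), S(f_2,g_5), S(f_3,g_5), S(g_4,g_5), S(f_1,g_6), S(f_2,g_6), S(f_3,g_6), S(g_4,g_6), S(g_5,g_6)) all reduce to 0 modulo the current basis, so we have a Gröbner basis.
Inter-reduce: drop elements whose leading term is divisible by another's, tail-reduce, and make monic.
Reduced Gröbner basis: {c² - 2c, a - ⅓c + ⅔, b + 21/80c + 19/40}.

Buchberger on the second generating set:
h_1 = 36ac - 8a + 8/3c - 16/3, LT = ac.
h_2 = -100ab + 40/3ac - 15/2bc - 30c² + 110a + 105, LT = ab.
h_3 = 120ab - 36ac + 9bc + 36c² - 132a - 126, LT = ab.

S(h_1,h_2): lcm = abc. S = 2/15ac² - 3/40bc² - 3/10c³ - 2/9ab + 11/10ac + 2/27bc - 4/27b + 21/20c.
  reduce S modulo (h_1, h_2, h_3):
  remainder -3/40bc² - 3/10c³ + 49/540bc + 23/405c² - 4/27b + 1601/1620c - 19/270 ≠ 0; add k_4 = -3/40bc² - 3/10c³ + 49/540bc + 23/405c² - 4/27b + 1601/1620c - 19/270 to the basis.

S(h_1,h_3): lcm = abc. S = 3/10ac² - 3/40bc² - 3/10c³ - 2/9ab + 11/10ac + 2/27bc - 4/27b + 21/20c.
  reduce S modulo (h_1, h_2, h_3, k_4):
  remainder -1/81c² + 2/243a + 16/729c + 4/729 ≠ 0; add k_5 = -1/81c² + 2/243a + 16/729c + 4/729 to the basis.

S(h_2,h_3): lcm = ab. S = ⅙ac.
  reduce S modulo (h_1, h_2, h_3, k_4, k_5):
  remainder 1/27a - 1/81c + 2/81 ≠ 0; add k_6 = 1/27a - 1/81c + 2/81 to the basis.

S(k_4,k_5): lcm = bc². S = 4c³ + ⅔ab + 46/81bc - 184/243c² + 196/81b - 3202/243c + 76/81.
  reduce S modulo (h_1, h_2, h_3, k_4, k_5, k_6):
  remainder 839/1620bc + 196/81b + 467/405c + 931/810 ≠ 0; add k_7 = 839/1620bc + 196/81b + 467/405c + 931/810 to the basis.

S(h_2,k_6): lcm = ab. S = -2/15ac + 49/120bc + 3/10c² - 11/10a - ⅔b - 21/20.
  reduce S modulo (h_1, h_2, h_3, k_4, k_5, k_6, k_7):
  remainder -2160/839b - 567/839c - 1026/839 ≠ 0; add k_8 = -2160/839b - 567/839c - 1026/839 to the basis.

The other S-polynomials (S(h_1,k_4), S(h_2,k_4), S(h_3,k_4), S(h_1,k_5), S(h_2,k_5), S(h_3,k_5), S(h_1,k_6), S(h_3,k_6), S(k_4,k_6), S(k_5,k_6), S(h_1,k_7), S(h_2,k_7), S(h_3,k_7), S(k_4,k_7), S(k_5,k_7), S(k_6,k_7), S(h_1,k_8), S(h_2,k_8), S(h_3,k_8), S(k_4,k_8), S(k_5,k_8), S(k_6,k_8), S(k_7,k_8)) all reduce to 0 modulo the current basis, so we have a Gröbner basis.
Inter-reduce: drop elements whose leading term is divisible by another's, tail-reduce, and make monic.
Reduced Gröbner basis: {c² - 2c, a - ⅓c + ⅔, b + 21/80c + 19/40}.

The two bases agree; hence the ideals are identical.

Yes, the ideals are equal.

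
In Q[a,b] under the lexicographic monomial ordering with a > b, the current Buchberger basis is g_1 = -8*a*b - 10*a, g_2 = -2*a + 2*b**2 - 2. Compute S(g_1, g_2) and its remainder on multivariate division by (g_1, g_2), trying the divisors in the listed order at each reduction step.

S(g_1, g_2) = 5/4*a + b**3 - b; remainder on division = b**3 + 5/4*b**2 - b - 5/4.

lcm(LM(g_1), LM(g_2)) = a*b.
S = (lcm/LT(g_1))·g_1 − (lcm/LT(g_2))·g_2 = 5/4*a + b**3 - b.
Reduce S modulo (g_1, g_2) in that order:
  leading term a: subtract (-5/8)·g_2 from 5/4*a + b**3 - b → b**3 + 5/4*b**2 - b - 5/4
  leading term b**3: no divisor's leading term divides it; move b**3 to the remainder.
  leading term b**2: no divisor's leading term divides it; move 5/4*b**2 to the remainder.
  leading term b: no divisor's leading term divides it; move -b to the remainder.
  leading term 1: no divisor's leading term divides it; move -5/4 to the remainder.
The remainder b**3 + 5/4*b**2 - b - 5/4 is nonzero, so it would be added as the next basis element.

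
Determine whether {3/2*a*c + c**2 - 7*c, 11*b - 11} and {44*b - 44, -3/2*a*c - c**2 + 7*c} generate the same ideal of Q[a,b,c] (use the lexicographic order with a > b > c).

For a fixed monomial order, each ideal has a unique reduced Gröbner basis; comparing bases decides equality.
Buchberger on the first generating set:
f_1 = 3/2*a*c + c**2 - 7*c, LT = a*c.
f_2 = 11*b - 11, LT = b.

S(f_1,f_2): leading monomials are coprime, so the S-polynomial reduces to 0 (Buchberger's first criterion).
Every S-polynomial of the final basis reduces to 0, so we have a Gröbner basis.
Inter-reduce: drop elements whose leading term is divisible by another's, tail-reduce, and make monic.
Reduced Gröbner basis: {a*c + 2/3*c**2 - 14/3*c, b - 1}.

Buchberger on the second generating set:
h_1 = 44*b - 44, LT = b.
h_2 = -3/2*a*c - c**2 + 7*c, LT = a*c.

S(h_1,h_2): leading monomials are coprime, so the S-polynomial reduces to 0 (Buchberger's first criterion).
Every S-polynomial of the final basis reduces to 0, so we have a Gröbner basis.
Inter-reduce: drop elements whose leading term is divisible by another's, tail-reduce, and make monic.
Reduced Gröbner basis: {a*c + 2/3*c**2 - 14/3*c, b - 1}.

The two bases agree; hence the ideals are identical.

Yes, the ideals are equal.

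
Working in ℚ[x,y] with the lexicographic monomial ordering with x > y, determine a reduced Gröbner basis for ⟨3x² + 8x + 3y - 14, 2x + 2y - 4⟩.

This is the nonlinear analogue of row-reducing a linear system.

f_1 = 3x² + 8x + 3y - 14, LT = x².
f_2 = 2x + 2y - 4, LT = x.

S(f_1,f_2): lcm = x². S = -xy + 14/3x + y - 14/3.
  leading term xy: subtract (-½y)·f_2 from -xy + 14/3x + y - 14/3 → 14/3x + y² - y - 14/3
  leading term x: subtract (7/3)·f_2 from 14/3x + y² - y - 14/3 → y² - 17/3y + 14/3
  leading term y²: no divisor's leading term divides it; move y² to the remainder.
  leading term y: no divisor's leading term divides it; move -17/3y to the remainder.
  leading term 1: no divisor's leading term divides it; move 14/3 to the remainder.
  remainder y² - 17/3y + 14/3 ≠ 0; add g_3 = y² - 17/3y + 14/3 to the basis.

The other S-polynomials (S(f_1,g_3), S(f_2,g_3)) all reduce to 0 modulo the current basis, so we have a Gröbner basis.
Inter-reduce: drop elements whose leading term is divisible by another's, tail-reduce, and make monic.

G = {x + y - 2, y² - 17/3y + 14/3}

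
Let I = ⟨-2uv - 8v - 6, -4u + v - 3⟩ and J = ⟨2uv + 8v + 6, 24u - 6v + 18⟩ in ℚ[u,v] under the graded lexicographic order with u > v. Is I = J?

Yes, the ideals are equal.

Equality of ideals is decidable: compute both reduced Gröbner bases (unique for the ordering) and check whether they agree.
Buchberger on the first generating set:
f_1 = -2uv - 8v - 6, LT = uv.
f_2 = -4u + v - 3, LT = u.

S(f_1,f_2): lcm = uv. S = ¼v² + 13/4v + 3.
  leading term v²: no divisor's leading term divides it; move ¼v² to the remainder.
  leading term v: no divisor's leading term divides it; move 13/4v to the remainder.
  leading term 1: no divisor's leading term divides it; move 3 to the remainder.
  remainder ¼v² + 13/4v + 3 ≠ 0; add g_3 = ¼v² + 13/4v + 3 to the basis.

The other S-polynomials (S(f_1,g_3), S(f_2,g_3)) all reduce to 0 modulo the current basis, so we have a Gröbner basis.
Inter-reduce: drop elements whose leading term is divisible by another's, tail-reduce, and make monic.
Reduced Gröbner basis: {v² + 13v + 12, u - ¼v + ¾}.

Buchberger on the second generating set:
h_1 = 2uv + 8v + 6, LT = uv.
h_2 = 24u - 6v + 18, LT = u.

S(h_1,h_2): lcm = uv. S = ¼v² + 13/4v + 3.
  leading term v²: no divisor's leading term divides it; move ¼v² to the remainder.
  leading term v: no divisor's leading term divides it; move 13/4v to the remainder.
  leading term 1: no divisor's leading term divides it; move 3 to the remainder.
  remainder ¼v² + 13/4v + 3 ≠ 0; add k_3 = ¼v² + 13/4v + 3 to the basis.

The other S-polynomials (S(h_1,k_3), S(h_2,k_3)) all reduce to 0 modulo the current basis, so we have a Gröbner basis.
Inter-reduce: drop elements whose leading term is divisible by another's, tail-reduce, and make monic.
Reduced Gröbner basis: {v² + 13v + 12, u - ¼v + ¾}.

The two bases agree; hence the ideals are identical.
The choice of monomial ordering does not affect the verdict — as long as both bases are computed under the same ordering, their equality decides ideal equality.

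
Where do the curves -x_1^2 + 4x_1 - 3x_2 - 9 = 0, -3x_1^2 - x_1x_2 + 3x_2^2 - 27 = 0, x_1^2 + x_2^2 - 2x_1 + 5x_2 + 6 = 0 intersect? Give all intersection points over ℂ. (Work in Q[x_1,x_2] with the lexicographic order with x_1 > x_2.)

{(0, -3)}

Compute a lex Gröbner basis by Buchberger's algorithm.
f_1 = -x_1^2 + 4x_1 - 3x_2 - 9, LT = x_1^2.
f_2 = -3x_1^2 - x_1x_2 + 3x_2^2 - 27, LT = x_1^2.
f_3 = x_1^2 - 2x_1 + x_2^2 + 5x_2 + 6, LT = x_1^2.

S(f_1,f_2): lcm = x_1^2. S = -1/3x_1x_2 - 4x_1 + x_2^2 + 3x_2.
  reduce S modulo (f_1, f_2, f_3):
  remainder -1/3x_1x_2 - 4x_1 + x_2^2 + 3x_2 ≠ 0; add h_4 = -1/3x_1x_2 - 4x_1 + x_2^2 + 3x_2 to the basis.

S(f_1,f_3): lcm = x_1^2. S = -2x_1 - x_2^2 - 2x_2 + 3.
  reduce S modulo (f_1, f_2, f_3, h_4):
  remainder -2x_1 - x_2^2 - 2x_2 + 3 ≠ 0; add h_5 = -2x_1 - x_2^2 - 2x_2 + 3 to the basis.

S(f_1,h_4): lcm = x_1^2x_2. S = -12x_1^2 + 3x_1x_2^2 + 5x_1x_2 + 3x_2^2 + 9x_2.
  reduce S modulo (f_1, f_2, f_3, h_4, h_5):
  remainder 9x_2^3 - 225x_2^2 - 558x_2 + 594 ≠ 0; add h_6 = 9x_2^3 - 225x_2^2 - 558x_2 + 594 to the basis.

S(f_3,h_4): lcm = x_1^2x_2. S = -12x_1^2 + 3x_1x_2^2 + 7x_1x_2 + x_2^3 + 5x_2^2 + 6x_2.
  reduce S modulo (f_1, f_2, f_3, h_4, h_5, h_6):
  remainder 45x_2^2 + 101x_2 - 102 ≠ 0; add h_7 = 45x_2^2 + 101x_2 - 102 to the basis.

S(f_1,h_5): lcm = x_1^2. S = -1/2x_1x_2^2 - x_1x_2 - 5/2x_1 + 3x_2 + 9.
  reduce S modulo (f_1, f_2, f_3, h_4, h_5, h_6, h_7):
  remainder 1433/180x_2 + 1433/60 ≠ 0; add h_8 = 1433/180x_2 + 1433/60 to the basis.

The other S-polynomials (S(f_2,f_3), S(f_2,h_4), S(f_2,h_5), S(f_3,h_5), S(h_4,h_5), S(f_1,h_6), S(f_2,h_6), S(f_3,h_6), S(h_4,h_6), S(h_5,h_6), S(f_1,h_7), S(f_2,h_7), S(f_3,h_7), S(h_4,h_7), S(h_5,h_7), S(h_6,h_7), S(f_1,h_8), S(f_2,h_8), S(f_3,h_8), S(h_4,h_8), S(h_5,h_8), S(h_6,h_8), S(h_7,h_8)) all reduce to 0 modulo the current basis, so we have a Gröbner basis.
Inter-reduce: drop elements whose leading term is divisible by another's, tail-reduce, and make monic.
Reduced Gröbner basis: {x_1, x_2 + 3}.

Since the basis is lex-ordered, x_2 + 3 is univariate in x_2. Its roots are {-3}. Back-substituting each root into the other basis elements fixes the other coordinates.
  x_2 = -3: the earlier basis element becomes x_1 = 0, giving x_1 = 0 — point (0, -3).
A lex Gröbner basis triangularizes the system, enabling back-substitution.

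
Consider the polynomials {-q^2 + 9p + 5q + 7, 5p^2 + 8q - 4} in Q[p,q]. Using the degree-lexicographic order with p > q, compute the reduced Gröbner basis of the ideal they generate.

f_1 = -q^2 + 9p + 5q + 7, LT = q^2.
f_2 = 5p^2 + 8q - 4, LT = p^2.

The S-polynomials (S(f_1,f_2)) all reduce to 0 modulo the current basis, so we have a Gröbner basis.

G = {p^2 + 8/5q - 4/5, q^2 - 9p - 5q - 7}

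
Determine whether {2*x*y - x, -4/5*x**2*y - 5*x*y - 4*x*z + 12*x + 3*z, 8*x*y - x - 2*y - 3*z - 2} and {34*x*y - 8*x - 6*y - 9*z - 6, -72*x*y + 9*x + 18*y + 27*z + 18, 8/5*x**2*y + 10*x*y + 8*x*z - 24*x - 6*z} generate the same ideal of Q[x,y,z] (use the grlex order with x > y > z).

For a fixed monomial order, each ideal has a unique reduced Gröbner basis; comparing bases decides equality.
Buchberger on the first generating set:
f_1 = 2*x*y - x, LT = x*y.
f_2 = -4/5*x**2*y - 5*x*y - 4*x*z + 12*x + 3*z, LT = x**2*y.
f_3 = 8*x*y - x - 2*y - 3*z - 2, LT = x*y.

S(f_1,f_2): lcm = x**2*y. S = -1/2*x**2 - 25/4*x*y - 5*x*z + 15*x + 15/4*z.
  reduce S modulo (f_1, f_2, f_3):
  remainder -1/2*x**2 - 5*x*z + 95/8*x + 15/4*z ≠ 0; add g_4 = -1/2*x**2 - 5*x*z + 95/8*x + 15/4*z to the basis.

S(f_1,f_3): lcm = x*y. S = -3/8*x + 1/4*y + 3/8*z + 1/4.
  reduce S modulo (f_1, f_2, f_3, g_4):
  remainder -3/8*x + 1/4*y + 3/8*z + 1/4 ≠ 0; add g_5 = -3/8*x + 1/4*y + 3/8*z + 1/4 to the basis.

S(f_2,f_3): lcm = x**2*y. S = 1/8*x**2 + 13/2*x*y + 43/8*x*z - 59/4*x - 15/4*z.
  reduce S modulo (f_1, f_2, f_3, g_4, g_5):
  remainder 11/4*y*z + 33/8*z**2 - 91/16*y - 275/32*z - 91/16 ≠ 0; add g_6 = 11/4*y*z + 33/8*z**2 - 91/16*y - 275/32*z - 91/16 to the basis.

S(f_1,g_4): lcm = x**2*y. S = -10*x*y*z - 1/2*x**2 + 95/4*x*y + 15/2*y*z.
  reduce S modulo (f_1, f_2, f_3, g_4, g_5, g_6):
  remainder -45/4*z**2 + 1365/88*y + 315/16*z + 1365/88 ≠ 0; add g_7 = -45/4*z**2 + 1365/88*y + 315/16*z + 1365/88 to the basis.

S(f_1,g_5): lcm = x*y. S = 2/3*y**2 + y*z - 1/2*x + 2/3*y.
  reduce S modulo (f_1, f_2, f_3, g_4, g_5, g_6, g_7):
  remainder 2/3*y**2 + 1/3*y - 1/3 ≠ 0; add g_8 = 2/3*y**2 + 1/3*y - 1/3 to the basis.

The other S-polynomials (S(f_2,g_4), S(f_3,g_4), S(f_2,g_5), S(f_3,g_5), S(g_4,g_5), S(f_1,g_6), S(f_2,g_6), S(f_3,g_6), S(g_4,g_6), S(g_5,g_6), S(f_1,g_7), S(f_2,g_7), S(f_3,g_7), S(g_4,g_7), S(g_5,g_7), S(g_6,g_7), S(f_1,g_8), S(f_2,g_8), S(f_3,g_8), S(g_4,g_8), S(g_5,g_8), S(g_6,g_8), S(g_7,g_8)) all reduce to 0 modulo the current basis, so we have a Gröbner basis.
Inter-reduce: drop elements whose leading term is divisible by another's, tail-reduce, and make monic.
Reduced Gröbner basis: {y**2 + 1/2*y - 1/2, y*z - 1/2*z, z**2 - 91/66*y - 7/4*z - 91/66, x - 2/3*y - z - 2/3}.

Buchberger on the second generating set:
h_1 = 34*x*y - 8*x - 6*y - 9*z - 6, LT = x*y.
h_2 = -72*x*y + 9*x + 18*y + 27*z + 18, LT = x*y.
h_3 = 8/5*x**2*y + 10*x*y + 8*x*z - 24*x - 6*z, LT = x**2*y.

S(h_1,h_2): lcm = x*y. S = -15/136*x + 5/68*y + 15/136*z + 5/68.
  reduce S modulo (h_1, h_2, h_3):
  remainder -15/136*x + 5/68*y + 15/136*z + 5/68 ≠ 0; add k_4 = -15/136*x + 5/68*y + 15/136*z + 5/68 to the basis.

S(h_1,h_3): lcm = x**2*y. S = -4/17*x**2 - 437/68*x*y - 179/34*x*z + 252/17*x + 15/4*z.
  reduce S modulo (h_1, h_2, h_3, k_4):
  remainder -11/3*y*z - 11/2*z**2 + 91/12*y + 275/24*z + 91/12 ≠ 0; add k_5 = -11/3*y*z - 11/2*z**2 + 91/12*y + 275/24*z + 91/12 to the basis.

S(h_1,k_4): lcm = x*y. S = 2/3*y**2 + y*z - 4/17*x + 25/51*y - 9/34*z - 3/17.
  reduce S modulo (h_1, h_2, h_3, k_4, k_5):
  remainder 2/3*y**2 - 3/2*z**2 + 317/132*y + 21/8*z + 229/132 ≠ 0; add k_6 = 2/3*y**2 - 3/2*z**2 + 317/132*y + 21/8*z + 229/132 to the basis.

S(h_1,k_5): lcm = x*y*z. S = -3/2*x*z**2 + 91/44*x*y + 393/136*x*z - 3/17*y*z - 9/34*z**2 + 91/44*x - 3/17*z.
  reduce S modulo (h_1, h_2, h_3, k_4, k_5, k_6):
  remainder -45/44*z**2 + 1365/968*y + 315/176*z + 1365/968 ≠ 0; add k_7 = -45/44*z**2 + 1365/968*y + 315/176*z + 1365/968 to the basis.

The other S-polynomials (S(h_2,h_3), S(h_2,k_4), S(h_3,k_4), S(h_2,k_5), S(h_3,k_5), S(k_4,k_5), S(h_1,k_6), S(h_2,k_6), S(h_3,k_6), S(k_4,k_6), S(k_5,k_6), S(h_1,k_7), S(h_2,k_7), S(h_3,k_7), S(k_4,k_7), S(k_5,k_7), S(k_6,k_7)) all reduce to 0 modulo the current basis, so we have a Gröbner basis.
Inter-reduce: drop elements whose leading term is divisible by another's, tail-reduce, and make monic.
Reduced Gröbner basis: {y**2 + 1/2*y - 1/2, y*z - 1/2*z, z**2 - 91/66*y - 7/4*z - 91/66, x - 2/3*y - z - 2/3}.

The two bases agree; hence the ideals are identical.
The choice of monomial ordering does not affect the verdict — as long as both bases are computed under the same ordering, their equality decides ideal equality.

Yes, the ideals are equal.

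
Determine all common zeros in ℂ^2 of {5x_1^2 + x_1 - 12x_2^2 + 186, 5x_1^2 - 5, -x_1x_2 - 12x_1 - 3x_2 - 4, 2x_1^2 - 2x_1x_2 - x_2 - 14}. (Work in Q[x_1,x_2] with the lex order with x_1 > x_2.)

Compute a lex Gröbner basis by Buchberger's algorithm.
f_1 = 5x_1^2 + x_1 - 12x_2^2 + 186, LT = x_1^2.
f_2 = 5x_1^2 - 5, LT = x_1^2.
f_3 = -x_1x_2 - 12x_1 - 3x_2 - 4, LT = x_1x_2.
f_4 = 2x_1^2 - 2x_1x_2 - x_2 - 14, LT = x_1^2.

S(f_1,f_2): lcm = x_1^2. S = 1/5x_1 - 12/5x_2^2 + 191/5.
  reduce S modulo (f_1, f_2, f_3, f_4):
  remainder 1/5x_1 - 12/5x_2^2 + 191/5 ≠ 0; add h_5 = 1/5x_1 - 12/5x_2^2 + 191/5 to the basis.

S(f_1,f_3): lcm = x_1^2x_2. S = -12x_1^2 - 14/5x_1x_2 - 4x_1 - 12/5x_2^3 + 186/5x_2.
  reduce S modulo (f_1, f_2, f_3, f_4, h_5):
  remainder -12/5x_2^3 + 1776/5x_2^2 + 228/5x_2 - 28272/5 ≠ 0; add h_6 = -12/5x_2^3 + 1776/5x_2^2 + 228/5x_2 - 28272/5 to the basis.

S(f_1,f_4): lcm = x_1^2. S = x_1x_2 + 1/5x_1 - 12/5x_2^2 + 1/2x_2 + 221/5.
  reduce S modulo (f_1, f_2, f_3, f_4, h_5, h_6):
  remainder -144x_2^2 - 5/2x_2 + 2294 ≠ 0; add h_7 = -144x_2^2 - 5/2x_2 + 2294 to the basis.

S(f_2,f_3): lcm = x_1^2x_2. S = -12x_1^2 - 3x_1x_2 - 4x_1 - x_2.
  reduce S modulo (f_1, f_2, f_3, f_4, h_5, h_6, h_7):
  remainder 4/3x_2 + 16/3 ≠ 0; add h_8 = 4/3x_2 + 16/3 to the basis.

The other S-polynomials (S(f_2,f_4), S(f_3,f_4), S(f_1,h_5), S(f_2,h_5), S(f_3,h_5), S(f_4,h_5), S(f_1,h_6), S(f_2,h_6), S(f_3,h_6), S(f_4,h_6), S(h_5,h_6), S(f_1,h_7), S(f_2,h_7), S(f_3,h_7), S(f_4,h_7), S(h_5,h_7), S(h_6,h_7), S(f_1,h_8), S(f_2,h_8), S(f_3,h_8), S(f_4,h_8), S(h_5,h_8), S(h_6,h_8), S(h_7,h_8)) all reduce to 0 modulo the current basis, so we have a Gröbner basis.
Inter-reduce: drop elements whose leading term is divisible by another's, tail-reduce, and make monic.
Reduced Gröbner basis: {x_1 - 1, x_2 + 4}.

Since the basis is lex-ordered, x_2 + 4 is univariate in x_2. Its roots are {-4}. Back-substituting each root into the other basis elements fixes the other coordinates.
  x_2 = -4: the earlier basis element becomes x_1 - 1 = 0, giving x_1 = 1 — point (1, -4).

{(1, -4)}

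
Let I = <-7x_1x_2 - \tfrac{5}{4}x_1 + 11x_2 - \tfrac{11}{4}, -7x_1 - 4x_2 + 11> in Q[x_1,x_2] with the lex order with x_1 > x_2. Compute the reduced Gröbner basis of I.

f_1 = -7x_1x_2 - \tfrac{5}{4}x_1 + 11x_2 - \tfrac{11}{4}, LT = x_1x_2.
f_2 = -7x_1 - 4x_2 + 11, LT = x_1.

S(f_1,f_2): lcm = x_1x_2. S = \tfrac{5}{28}x_1 - \tfrac{4}{7}x_2^{2} + \tfrac{11}{28}.
  leading term x_1: subtract (-\tfrac{5}{196})·f_2 from \tfrac{5}{28}x_1 - \tfrac{4}{7}x_2^{2} + \tfrac{11}{28} → -\tfrac{4}{7}x_2^{2} - \tfrac{5}{49}x_2 + \tfrac{33}{49}
  leading term x_2^{2}: no divisor's leading term divides it; move -\tfrac{4}{7}x_2^{2} to the remainder.
  leading term x_2: no divisor's leading term divides it; move -\tfrac{5}{49}x_2 to the remainder.
  leading term 1: no divisor's leading term divides it; move \tfrac{33}{49} to the remainder.
  remainder -\tfrac{4}{7}x_2^{2} - \tfrac{5}{49}x_2 + \tfrac{33}{49} ≠ 0; add g_3 = -\tfrac{4}{7}x_2^{2} - \tfrac{5}{49}x_2 + \tfrac{33}{49} to the basis.

S(f_1,g_3): lcm = x_1x_2^{2}. S = \tfrac{33}{28}x_1 - \tfrac{11}{7}x_2^{2} + \tfrac{11}{28}x_2.
  leading term x_1: subtract (-\tfrac{33}{196})·f_2 from \tfrac{33}{28}x_1 - \tfrac{11}{7}x_2^{2} + \tfrac{11}{28}x_2 → -\tfrac{11}{7}x_2^{2} - \tfrac{55}{196}x_2 + \tfrac{363}{196}
  leading term x_2^{2}: subtract (\tfrac{11}{4})·g_3 from -\tfrac{11}{7}x_2^{2} - \tfrac{55}{196}x_2 + \tfrac{363}{196} → 0
  remainder 0.

S(f_2,g_3): leading monomials are coprime, so the S-polynomial reduces to 0 (Buchberger's first criterion).
Every S-polynomial of the final basis reduces to 0, so we have a Gröbner basis.
Inter-reduce: drop elements whose leading term is divisible by another's, tail-reduce, and make monic.

G = {x_1 + \tfrac{4}{7}x_2 - \tfrac{11}{7}, x_2^{2} + \tfrac{5}{28}x_2 - \tfrac{33}{28}}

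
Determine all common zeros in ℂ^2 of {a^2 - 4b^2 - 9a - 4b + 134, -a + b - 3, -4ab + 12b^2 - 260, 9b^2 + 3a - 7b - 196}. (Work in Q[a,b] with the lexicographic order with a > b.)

{(2, 5)}

Compute a lex Gröbner basis by Buchberger's algorithm.
f_1 = a^2 - 9a - 4b^2 - 4b + 134, LT = a^2.
f_2 = -a + b - 3, LT = a.
f_3 = -4ab + 12b^2 - 260, LT = ab.
f_4 = 3a + 9b^2 - 7b - 196, LT = a.

S(f_1,f_2): lcm = a^2. S = ab - 12a - 4b^2 - 4b + 134.
  reduce S modulo (f_1, f_2, f_3, f_4):
  remainder -3b^2 - 19b + 170 ≠ 0; add h_5 = -3b^2 - 19b + 170 to the basis.

S(f_1,f_3): lcm = a^2b. S = 3ab^2 - 9ab - 65a - 4b^3 - 4b^2 + 134b.
  reduce S modulo (f_1, f_2, f_3, f_4, h_5):
  remainder 1247/9b - 6235/9 ≠ 0; add h_6 = 1247/9b - 6235/9 to the basis.

The other S-polynomials (S(f_1,f_4), S(f_2,f_3), S(f_2,f_4), S(f_3,f_4), S(f_1,h_5), S(f_2,h_5), S(f_3,h_5), S(f_4,h_5), S(f_1,h_6), S(f_2,h_6), S(f_3,h_6), S(f_4,h_6), S(h_5,h_6)) all reduce to 0 modulo the current basis, so we have a Gröbner basis.
Inter-reduce: drop elements whose leading term is divisible by another's, tail-reduce, and make monic.
Reduced Gröbner basis: {a - 2, b - 5}.

From the last basis element, b - 5 = 0, so b takes values in {5}. Each choice, substituted upward through the basis, yields the corresponding point(s) of the solution set.
  b = 5: the earlier basis element becomes a - 2 = 0, giving a = 2 — point (2, 5).
Zero-dimensionality of the ideal guarantees finitely many solutions over ℂ.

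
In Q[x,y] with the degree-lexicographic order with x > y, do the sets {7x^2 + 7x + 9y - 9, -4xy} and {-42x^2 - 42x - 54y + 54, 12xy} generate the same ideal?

Since reduced Gröbner bases are canonical representatives of ideals under a given ordering, it suffices to compute and compare them.
Buchberger on the first generating set:
f_1 = 7x^2 + 7x + 9y - 9, LT = x^2.
f_2 = -4xy, LT = xy.

S(f_1,f_2): lcm = x^2y. S = xy + 9/7y^2 - 9/7y.
  leading term xy: subtract (-1/4)·f_2 from xy + 9/7y^2 - 9/7y → 9/7y^2 - 9/7y
  leading term y^2: no divisor's leading term divides it; move 9/7y^2 to the remainder.
  leading term y: no divisor's leading term divides it; move -9/7y to the remainder.
  remainder 9/7y^2 - 9/7y ≠ 0; add g_3 = 9/7y^2 - 9/7y to the basis.

The other S-polynomials (S(f_1,g_3), S(f_2,g_3)) all reduce to 0 modulo the current basis, so we have a Gröbner basis.
Inter-reduce: drop elements whose leading term is divisible by another's, tail-reduce, and make monic.
Reduced Gröbner basis: {x^2 + x + 9/7y - 9/7, xy, y^2 - y}.

Buchberger on the second generating set:
h_1 = -42x^2 - 42x - 54y + 54, LT = x^2.
h_2 = 12xy, LT = xy.

S(h_1,h_2): lcm = x^2y. S = xy + 9/7y^2 - 9/7y.
  leading term xy: subtract (1/12)·h_2 from xy + 9/7y^2 - 9/7y → 9/7y^2 - 9/7y
  leading term y^2: no divisor's leading term divides it; move 9/7y^2 to the remainder.
  leading term y: no divisor's leading term divides it; move -9/7y to the remainder.
  remainder 9/7y^2 - 9/7y ≠ 0; add k_3 = 9/7y^2 - 9/7y to the basis.

The other S-polynomials (S(h_1,k_3), S(h_2,k_3)) all reduce to 0 modulo the current basis, so we have a Gröbner basis.
Inter-reduce: drop elements whose leading term is divisible by another's, tail-reduce, and make monic.
Reduced Gröbner basis: {x^2 + x + 9/7y - 9/7, xy, y^2 - y}.

Same reduced basis, so the two generating sets span the same ideal.

Yes, the ideals are equal.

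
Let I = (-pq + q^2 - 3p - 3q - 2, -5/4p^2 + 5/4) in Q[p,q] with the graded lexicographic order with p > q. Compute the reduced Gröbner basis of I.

Buchberger's algorithm terminates because the ascending chain of leading-term ideals stabilizes.

f_1 = -pq + q^2 - 3p - 3q - 2, LT = pq.
f_2 = -5/4p^2 + 5/4, LT = p^2.

S(f_1,f_2): lcm = p^2q. S = -pq^2 + 3p^2 + 3pq + 2p + q.
  reduce S modulo (f_1, f_2):
  remainder -q^3 + 9q^2 - 16p - 15q - 9 ≠ 0; add g_3 = -q^3 + 9q^2 - 16p - 15q - 9 to the basis.

The other S-polynomials (S(f_1,g_3), S(f_2,g_3)) all reduce to 0 modulo the current basis, so we have a Gröbner basis.

G = {q^3 - 9q^2 + 16p + 15q + 9, p^2 - 1, pq - q^2 + 3p + 3q + 2}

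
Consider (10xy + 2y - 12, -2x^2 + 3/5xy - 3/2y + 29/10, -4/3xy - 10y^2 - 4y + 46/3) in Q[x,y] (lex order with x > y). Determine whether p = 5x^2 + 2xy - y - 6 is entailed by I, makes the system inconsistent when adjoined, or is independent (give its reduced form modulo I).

5x^2 + 2xy - y - 6 lies in I (it reduces to 0).

First compute the reduced Gröbner basis of I by Buchberger's algorithm.
f_1 = 10xy + 2y - 12, LT = xy.
f_2 = -2x^2 + 3/5xy - 3/2y + 29/10, LT = x^2.
f_3 = -4/3xy - 10y^2 - 4y + 46/3, LT = xy.

S(f_1,f_2): lcm = x^2y. S = 3/10xy^2 + 1/5xy - 6/5x - 3/4y^2 + 29/20y.
  leading term xy^2: subtract (3/100y)·f_1 from 3/10xy^2 + 1/5xy - 6/5x - 3/4y^2 + 29/20y → 1/5xy - 6/5x - 81/100y^2 + 181/100y
  leading term xy: subtract (1/50)·f_1 from 1/5xy - 6/5x - 81/100y^2 + 181/100y → -6/5x - 81/100y^2 + 177/100y + 6/25
  leading term x: no divisor's leading term divides it; move -6/5x to the remainder.
  leading term y^2: no divisor's leading term divides it; move -81/100y^2 to the remainder.
  leading term y: no divisor's leading term divides it; move 177/100y to the remainder.
  leading term 1: no divisor's leading term divides it; move 6/25 to the remainder.
  remainder -6/5x - 81/100y^2 + 177/100y + 6/25 ≠ 0; add h_4 = -6/5x - 81/100y^2 + 177/100y + 6/25 to the basis.

S(f_1,f_3): lcm = xy. S = -15/2y^2 - 14/5y + 103/10.
  leading term y^2: no divisor's leading term divides it; move -15/2y^2 to the remainder.
  leading term y: no divisor's leading term divides it; move -14/5y to the remainder.
  leading term 1: no divisor's leading term divides it; move 103/10 to the remainder.
  remainder -15/2y^2 - 14/5y + 103/10 ≠ 0; add h_5 = -15/2y^2 - 14/5y + 103/10 to the basis.

S(f_2,f_3): lcm = x^2y. S = -39/5xy^2 - 3xy + 23/2x + 3/4y^2 - 29/20y.
  leading term xy^2: subtract (-39/50y)·f_1 from -39/5xy^2 - 3xy + 23/2x + 3/4y^2 - 29/20y → -3xy + 23/2x + 231/100y^2 - 1081/100y
  leading term xy: subtract (-3/10)·f_1 from -3xy + 23/2x + 231/100y^2 - 1081/100y → 23/2x + 231/100y^2 - 1021/100y - 18/5
  leading term x: subtract (-115/12)·h_4 from 23/2x + 231/100y^2 - 1021/100y - 18/5 → -2181/400y^2 + 2701/400y - 13/10
  leading term y^2: subtract (727/1000)·h_5 from -2181/400y^2 + 2701/400y - 13/10 → 87881/10000y - 87881/10000
  leading term y: no divisor's leading term divides it; move 87881/10000y to the remainder.
  leading term 1: no divisor's leading term divides it; move -87881/10000 to the remainder.
  remainder 87881/10000y - 87881/10000 ≠ 0; add h_6 = 87881/10000y - 87881/10000 to the basis.

The other S-polynomials (S(f_1,h_4), S(f_2,h_4), S(f_3,h_4), S(f_1,h_5), S(f_2,h_5), S(f_3,h_5), S(h_4,h_5), S(f_1,h_6), S(f_2,h_6), S(f_3,h_6), S(h_4,h_6), S(h_5,h_6)) all reduce to 0 modulo the current basis, so we have a Gröbner basis.
Inter-reduce: drop elements whose leading term is divisible by another's, tail-reduce, and make monic.
Reduced Gröbner basis: {x - 1, y - 1}.
Label its elements g_1 = x - 1, g_2 = y - 1.

Reduce p = 5x^2 + 2xy - y - 6 modulo G:
  leading term x^2: subtract (5x)·g_1 from 5x^2 + 2xy - y - 6 → 2xy + 5x - y - 6
  leading term xy: subtract (2y)·g_1 from 2xy + 5x - y - 6 → 5x + y - 6
  leading term x: subtract (5)·g_1 from 5x + y - 6 → y - 1
  leading term y: subtract (1)·g_2 from y - 1 → 0
  normal form = 0.
Since the normal form is 0, p ∈ I.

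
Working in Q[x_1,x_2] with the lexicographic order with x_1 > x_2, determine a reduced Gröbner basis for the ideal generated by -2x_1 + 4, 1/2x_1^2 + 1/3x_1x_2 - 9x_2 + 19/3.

f_1 = -2x_1 + 4, LT = x_1.
f_2 = 1/2x_1^2 + 1/3x_1x_2 - 9x_2 + 19/3, LT = x_1^2.

S(f_1,f_2): lcm = x_1^2. S = -2/3x_1x_2 - 2x_1 + 18x_2 - 38/3.
  leading term x_1x_2: subtract (1/3x_2)·f_1 from -2/3x_1x_2 - 2x_1 + 18x_2 - 38/3 → -2x_1 + 50/3x_2 - 38/3
  leading term x_1: subtract (1)·f_1 from -2x_1 + 50/3x_2 - 38/3 → 50/3x_2 - 50/3
  leading term x_2: no divisor's leading term divides it; move 50/3x_2 to the remainder.
  leading term 1: no divisor's leading term divides it; move -50/3 to the remainder.
  remainder 50/3x_2 - 50/3 ≠ 0; add g_3 = 50/3x_2 - 50/3 to the basis.

The other S-polynomials (S(f_1,g_3), S(f_2,g_3)) all reduce to 0 modulo the current basis, so we have a Gröbner basis.
Inter-reduce: drop elements whose leading term is divisible by another's, tail-reduce, and make monic.

G = {x_1 - 2, x_2 - 1}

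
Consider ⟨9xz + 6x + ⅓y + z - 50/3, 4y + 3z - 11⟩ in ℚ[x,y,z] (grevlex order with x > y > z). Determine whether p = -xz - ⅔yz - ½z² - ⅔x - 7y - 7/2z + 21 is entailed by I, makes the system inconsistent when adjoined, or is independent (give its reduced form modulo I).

-xz - ⅔yz - ½z² - ⅔x - 7y - 7/2z + 21 lies in I (it reduces to 0).

First compute the reduced Gröbner basis of I by Buchberger's algorithm.
f_1 = 9xz + 6x + ⅓y + z - 50/3, LT = xz.
f_2 = 4y + 3z - 11, LT = y.

The S-polynomials (S(f_1,f_2)) all reduce to 0 modulo the current basis, so we have a Gröbner basis.
Inter-reduce: drop elements whose leading term is divisible by another's, tail-reduce, and make monic.
Reduced Gröbner basis: {xz + ⅔x + 1/12z - 7/4, y + ¾z - 11/4}.
Label its elements g_1 = xz + ⅔x + 1/12z - 7/4, g_2 = y + ¾z - 11/4.

Reduce p = -xz - ⅔yz - ½z² - ⅔x - 7y - 7/2z + 21 modulo G:
  leading term xz: subtract (-1)·g_1 from -xz - ⅔yz - ½z² - ⅔x - 7y - 7/2z + 21 → -⅔yz - ½z² - 7y - 41/12z + 77/4
  leading term yz: subtract (-⅔z)·g_2 from -⅔yz - ½z² - 7y - 41/12z + 77/4 → -7y - 21/4z + 77/4
  leading term y: subtract (-7)·g_2 from -7y - 21/4z + 77/4 → 0
  normal form = 0.
Since the normal form is 0, p ∈ I.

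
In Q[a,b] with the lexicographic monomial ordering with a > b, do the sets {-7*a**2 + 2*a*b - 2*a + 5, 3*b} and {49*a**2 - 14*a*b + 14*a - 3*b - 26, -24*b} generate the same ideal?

Two ideals are equal iff their reduced Gröbner bases coincide (the reduced basis is unique for a fixed ordering).
Buchberger on the first generating set:
f_1 = -7*a**2 + 2*a*b - 2*a + 5, LT = a**2.
f_2 = 3*b, LT = b.

The S-polynomials (S(f_1,f_2)) all reduce to 0 modulo the current basis, so we have a Gröbner basis.
Inter-reduce: drop elements whose leading term is divisible by another's, tail-reduce, and make monic.
Reduced Gröbner basis: {a**2 + 2/7*a - 5/7, b}.

Buchberger on the second generating set:
h_1 = 49*a**2 - 14*a*b + 14*a - 3*b - 26, LT = a**2.
h_2 = -24*b, LT = b.

The S-polynomials (S(h_1,h_2)) all reduce to 0 modulo the current basis, so we have a Gröbner basis.
Inter-reduce: drop elements whose leading term is divisible by another's, tail-reduce, and make monic.
Reduced Gröbner basis: {a**2 + 2/7*a - 26/49, b}.

The bases are distinct; the ideals are different.
The choice of monomial ordering does not affect the verdict — as long as both bases are computed under the same ordering, their equality decides ideal equality.

No, the ideals differ.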